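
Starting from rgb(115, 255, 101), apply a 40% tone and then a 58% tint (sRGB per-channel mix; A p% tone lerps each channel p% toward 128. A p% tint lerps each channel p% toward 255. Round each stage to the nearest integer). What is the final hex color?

Per channel, c → c + 0.4(128 − c):
  R: 115 + 0.4×(128−115) = 115 + 5.2 = 120.2 → 120
  G: 255 + 0.4×(128−255) = 255 − 50.8 = 204.2 → 204
  B: 101 + 10.8 = 111.8 → 112
After the tone: rgb(120, 204, 112) = #78CC70.
Per channel, c → c + 0.58(255 − c):
  R: 120 + 0.58×(255−120) = 120 + 78.3 = 198.3 → 198
  G: 204 + 29.58 = 233.58 → 234
  B: 112 + 82.94 = 194.94 → 195
rgb(198, 234, 195) = #C6EAC3.

#C6EAC3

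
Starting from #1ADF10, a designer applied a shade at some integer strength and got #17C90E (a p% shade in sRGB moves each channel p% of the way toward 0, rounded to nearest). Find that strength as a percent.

10%

#1ADF10 is rgb(26, 223, 16); #17C90E is rgb(23, 201, 14).
On the G channel (widest range): 201 ≈ 223 + (p/100)(0 − 223), so p ≈ 100×(201 − 223)/(0 − 223) = -2200/-223 = 9.87.
p = 10 reproduces all three channels after rounding.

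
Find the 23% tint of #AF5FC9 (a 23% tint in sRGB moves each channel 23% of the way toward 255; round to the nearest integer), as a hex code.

#C184D5

#AF5FC9 is rgb(175, 95, 201).
Lerp each channel 23% toward 255:
  R: 175 + 0.23×(255−175) = 175 + 18.4 = 193.4 → 193
  G: 95 + 0.23×(255−95) = 95 + 36.8 = 131.8 → 132
  B: 201 + 0.23×(255−201) = 201 + 12.42 = 213.42 → 213
rgb(193, 132, 213) = #C184D5.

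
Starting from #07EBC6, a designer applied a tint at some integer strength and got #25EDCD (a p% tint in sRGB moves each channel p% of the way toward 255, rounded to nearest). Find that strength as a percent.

#07EBC6 is rgb(7, 235, 198); #25EDCD is rgb(37, 237, 205).
On the R channel (widest range): 37 ≈ 7 + (p/100)(255 − 7), so p ≈ 100×(37 − 7)/(255 − 7) = 3000/248 = 12.10.
p = 12 reproduces all three channels after rounding.

12%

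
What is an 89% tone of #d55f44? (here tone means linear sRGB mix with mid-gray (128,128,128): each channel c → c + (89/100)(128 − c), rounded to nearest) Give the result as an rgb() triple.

#d55f44 is rgb(213, 95, 68).
An 89% tone moves each channel 89% toward 128:
  R: 213 − 75.65 = 137.35 → 137
  G: 95 + 0.89×(128−95) = 95 + 29.37 = 124.37 → 124
  B: 68 + 0.89×(128−68) = 68 + 53.4 = 121.4 → 121

rgb(137, 124, 121)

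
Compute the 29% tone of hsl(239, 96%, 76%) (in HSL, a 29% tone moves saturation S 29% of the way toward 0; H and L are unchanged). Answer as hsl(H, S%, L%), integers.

hsl(239, 68%, 76%)

S moves 29% from 96 toward 0: 96 − 27.84 = 68.16 → 68.
H and L are unchanged.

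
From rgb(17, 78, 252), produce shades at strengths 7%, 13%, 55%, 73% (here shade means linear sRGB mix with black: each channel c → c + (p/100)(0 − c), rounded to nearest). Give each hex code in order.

7%: (17 − 1.19 = 15.81→16, 78 − 5.46 = 72.54→73, 252 − 17.64 = 234.36→234) → #1049EA
13%: (17 − 2.21 = 14.79→15, 78 − 10.14 = 67.86→68, 252 − 32.76 = 219.24→219) → #0F44DB
55%: (17 − 9.35 = 7.65→8, 78 − 42.9 = 35.1→35, 252 − 138.6 = 113.4→113) → #082371
73%: (17 − 12.41 = 4.59→5, 78 − 56.94 = 21.06→21, 252 − 183.96 = 68.04→68) → #051544

#1049EA, #0F44DB, #082371, #051544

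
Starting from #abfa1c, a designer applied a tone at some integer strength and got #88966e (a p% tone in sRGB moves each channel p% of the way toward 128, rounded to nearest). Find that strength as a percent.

82%

#abfa1c is rgb(171, 250, 28); #88966e is rgb(136, 150, 110).
On the G channel (widest range): 150 ≈ 250 + (p/100)(128 − 250), so p ≈ 100×(150 − 250)/(128 − 250) = -10000/-122 = 81.97.
p = 82 reproduces all three channels after rounding.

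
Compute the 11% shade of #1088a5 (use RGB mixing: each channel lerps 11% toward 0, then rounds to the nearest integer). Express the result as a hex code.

#1088a5 is rgb(16, 136, 165).
Lerp each channel 11% toward 0:
  R: 16 + 0.11×(0−16) = 16 − 1.76 = 14.24 → 14
  G: 136 − 14.96 = 121.04 → 121
  B: 165 − 18.15 = 146.85 → 147
rgb(14, 121, 147) = #0e7993.

#0e7993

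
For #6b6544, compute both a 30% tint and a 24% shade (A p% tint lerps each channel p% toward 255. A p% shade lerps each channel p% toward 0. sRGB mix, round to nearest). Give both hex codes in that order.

#97937c, #514d34

#6b6544 is rgb(107, 101, 68).
30% tint:
  R: 107 + 0.3×(255−107) = 107 + 44.4 = 151.4 → 151
  G: 101 + 0.3×(255−101) = 101 + 46.2 = 147.2 → 147
  B: 68 + 56.1 = 124.1 → 124
  → #97937c
24% shade:
  R: 107 + 0.24×(0−107) = 107 − 25.68 = 81.32 → 81
  G: 101 + 0.24×(0−101) = 101 − 24.24 = 76.76 → 77
  B: 68 − 16.32 = 51.68 → 52
  → #514d34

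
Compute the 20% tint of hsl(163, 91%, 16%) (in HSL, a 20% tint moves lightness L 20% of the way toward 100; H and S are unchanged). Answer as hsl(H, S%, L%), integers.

L moves 20% from 16 toward 100: 16 + 16.8 = 32.8 → 33.
H and S are unchanged.

hsl(163, 91%, 33%)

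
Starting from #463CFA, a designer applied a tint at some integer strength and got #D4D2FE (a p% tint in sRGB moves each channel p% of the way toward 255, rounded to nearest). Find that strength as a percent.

#463CFA is rgb(70, 60, 250); #D4D2FE is rgb(212, 210, 254).
On the G channel (widest range): 210 ≈ 60 + (p/100)(255 − 60), so p ≈ 100×(210 − 60)/(255 − 60) = 15000/195 = 76.92.
p = 77 reproduces all three channels after rounding.

77%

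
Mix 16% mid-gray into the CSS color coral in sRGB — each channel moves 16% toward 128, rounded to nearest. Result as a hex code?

#eb7f58

CSS coral is rgb(255, 127, 80).
A 16% tone moves each channel 16% toward 128:
  R: 255 + 0.16×(128−255) = 255 − 20.32 = 234.68 → 235
  G: 127 + 0.16×(128−127) = 127 + 0.16 = 127.16 → 127
  B: 80 + 0.16×(128−80) = 80 + 7.68 = 87.68 → 88
rgb(235, 127, 88) = #eb7f58.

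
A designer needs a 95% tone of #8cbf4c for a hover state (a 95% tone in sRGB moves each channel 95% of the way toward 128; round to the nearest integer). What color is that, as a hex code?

#8cbf4c is rgb(140, 191, 76).
A 95% tone moves each channel 95% toward 128:
  R: 140 − 11.4 = 128.6 → 129
  G: 191 + 0.95×(128−191) = 191 − 59.85 = 131.15 → 131
  B: 76 + 49.4 = 125.4 → 125
rgb(129, 131, 125) = #81837d.

#81837d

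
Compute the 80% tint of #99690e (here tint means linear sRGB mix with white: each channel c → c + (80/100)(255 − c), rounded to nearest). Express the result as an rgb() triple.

#99690e is rgb(153, 105, 14).
Lerp each channel 80% toward 255:
  R: 153 + 0.8×(255−153) = 153 + 81.6 = 234.6 → 235
  G: 105 + 0.8×(255−105) = 105 + 120 = 225 → 225
  B: 14 + 0.8×(255−14) = 14 + 192.8 = 206.8 → 207

rgb(235, 225, 207)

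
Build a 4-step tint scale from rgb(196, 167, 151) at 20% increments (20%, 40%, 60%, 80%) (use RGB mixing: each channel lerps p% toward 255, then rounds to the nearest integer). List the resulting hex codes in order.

20%: (196 + 11.8 = 207.8→208, 167 + 17.6 = 184.6→185, 151 + 20.8 = 171.8→172) → #D0B9AC
40%: (196 + 23.6 = 219.6→220, 167 + 35.2 = 202.2→202, 151 + 41.6 = 192.6→193) → #DCCAC1
60%: (196 + 35.4 = 231.4→231, 167 + 52.8 = 219.8→220, 151 + 62.4 = 213.4→213) → #E7DCD5
80%: (196 + 47.2 = 243.2→243, 167 + 70.4 = 237.4→237, 151 + 83.2 = 234.2→234) → #F3EDEA

#D0B9AC, #DCCAC1, #E7DCD5, #F3EDEA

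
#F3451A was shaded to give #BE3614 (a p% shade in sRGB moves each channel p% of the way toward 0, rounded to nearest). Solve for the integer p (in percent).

22%

#F3451A is rgb(243, 69, 26); #BE3614 is rgb(190, 54, 20).
On the R channel (widest range): 190 ≈ 243 + (p/100)(0 − 243), so p ≈ 100×(190 − 243)/(0 − 243) = -5300/-243 = 21.81.
p = 22 reproduces all three channels after rounding.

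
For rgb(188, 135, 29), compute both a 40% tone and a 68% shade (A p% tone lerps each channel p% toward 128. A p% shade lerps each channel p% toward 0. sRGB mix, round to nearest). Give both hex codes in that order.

#A48445, #3C2B09

40% tone:
  R: 188 + 0.4×(128−188) = 188 − 24 = 164 → 164
  G: 135 + 0.4×(128−135) = 135 − 2.8 = 132.2 → 132
  B: 29 + 0.4×(128−29) = 29 + 39.6 = 68.6 → 69
  → #A48445
68% shade:
  R: 188 + 0.68×(0−188) = 188 − 127.84 = 60.16 → 60
  G: 135 − 91.8 = 43.2 → 43
  B: 29 + 0.68×(0−29) = 29 − 19.72 = 9.28 → 9
  → #3C2B09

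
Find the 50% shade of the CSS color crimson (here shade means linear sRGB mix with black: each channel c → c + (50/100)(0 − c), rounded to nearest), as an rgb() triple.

rgb(110, 10, 30)

CSS crimson is rgb(220, 20, 60).
A 50% shade moves each channel 50% toward 0:
  R: 220 + 0.5×(0−220) = 220 − 110 = 110 → 110
  G: 20 + 0.5×(0−20) = 20 − 10 = 10 → 10
  B: 60 + 0.5×(0−60) = 60 − 30 = 30 → 30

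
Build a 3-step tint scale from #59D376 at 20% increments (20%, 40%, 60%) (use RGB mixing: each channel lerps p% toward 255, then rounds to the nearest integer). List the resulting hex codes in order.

#7ADC91, #9BE5AD, #BDEDC8

#59D376 is rgb(89, 211, 118).
20%: (89 + 33.2 = 122.2→122, 211 + 8.8 = 219.8→220, 118 + 27.4 = 145.4→145) → #7ADC91
40%: (89 + 66.4 = 155.4→155, 211 + 17.6 = 228.6→229, 118 + 54.8 = 172.8→173) → #9BE5AD
60%: (89 + 99.6 = 188.6→189, 211 + 26.4 = 237.4→237, 118 + 82.2 = 200.2→200) → #BDEDC8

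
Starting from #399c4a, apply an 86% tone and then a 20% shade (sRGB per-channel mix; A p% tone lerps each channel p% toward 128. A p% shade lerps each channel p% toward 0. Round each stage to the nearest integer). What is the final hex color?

#5e6a60

#399c4a is rgb(57, 156, 74).
An 86% tone moves each channel 86% toward 128:
  R: 57 + 61.06 = 118.06 → 118
  G: 156 + 0.86×(128−156) = 156 − 24.08 = 131.92 → 132
  B: 74 + 0.86×(128−74) = 74 + 46.44 = 120.44 → 120
After the tone: rgb(118, 132, 120) = #768478.
Lerp each channel 20% toward 0:
  R: 118 + 0.2×(0−118) = 118 − 23.6 = 94.4 → 94
  G: 132 + 0.2×(0−132) = 132 − 26.4 = 105.6 → 106
  B: 120 − 24 = 96 → 96
rgb(94, 106, 96) = #5e6a60.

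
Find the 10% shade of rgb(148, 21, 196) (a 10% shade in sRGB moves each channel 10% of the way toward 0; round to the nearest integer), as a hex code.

#8513B0

A 10% shade moves each channel 10% toward 0:
  R: 148 + 0.1×(0−148) = 148 − 14.8 = 133.2 → 133
  G: 21 + 0.1×(0−21) = 21 − 2.1 = 18.9 → 19
  B: 196 + 0.1×(0−196) = 196 − 19.6 = 176.4 → 176
rgb(133, 19, 176) = #8513B0.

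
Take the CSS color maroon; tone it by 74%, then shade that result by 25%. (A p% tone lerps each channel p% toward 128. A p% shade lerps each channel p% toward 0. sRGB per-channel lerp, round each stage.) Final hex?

CSS maroon is rgb(128, 0, 0).
Per channel, c → c + 0.74(128 − c):
  R: 128 + 0.74×(128−128) = 128 + 0 = 128 → 128
  G: 0 + 94.72 = 94.72 → 95
  B: 0 + 0.74×(128−0) = 0 + 94.72 = 94.72 → 95
After the tone: rgb(128, 95, 95) = #805f5f.
Lerp each channel 25% toward 0:
  R: 128 + 0.25×(0−128) = 128 − 32 = 96 → 96
  G: 95 + 0.25×(0−95) = 95 − 23.75 = 71.25 → 71
  B: 95 + 0.25×(0−95) = 95 − 23.75 = 71.25 → 71
rgb(96, 71, 71) = #604747.

#604747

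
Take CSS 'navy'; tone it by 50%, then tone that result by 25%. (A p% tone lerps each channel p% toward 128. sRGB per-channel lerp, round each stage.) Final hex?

#505080

CSS navy is rgb(0, 0, 128).
Per channel, c → c + 0.5(128 − c):
  R: 0 + 64 = 64 → 64
  G: 0 + 0.5×(128−0) = 0 + 64 = 64 → 64
  B: 128 + 0.5×(128−128) = 128 + 0 = 128 → 128
After the tone: rgb(64, 64, 128) = #404080.
Per channel, c → c + 0.25(128 − c):
  R: 64 + 0.25×(128−64) = 64 + 16 = 80 → 80
  G: 64 + 16 = 80 → 80
  B: 128 + 0.25×(128−128) = 128 + 0 = 128 → 128
rgb(80, 80, 128) = #505080.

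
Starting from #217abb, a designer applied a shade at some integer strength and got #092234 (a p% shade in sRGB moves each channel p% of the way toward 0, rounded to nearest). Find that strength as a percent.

#217abb is rgb(33, 122, 187); #092234 is rgb(9, 34, 52).
On the B channel (widest range): 52 ≈ 187 + (p/100)(0 − 187), so p ≈ 100×(52 − 187)/(0 − 187) = -13500/-187 = 72.19.
p = 72 reproduces all three channels after rounding.

72%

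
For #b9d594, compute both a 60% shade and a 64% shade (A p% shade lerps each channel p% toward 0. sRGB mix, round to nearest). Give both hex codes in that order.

#b9d594 is rgb(185, 213, 148).
60% shade:
  R: 185 − 111 = 74 → 74
  G: 213 + 0.6×(0−213) = 213 − 127.8 = 85.2 → 85
  B: 148 + 0.6×(0−148) = 148 − 88.8 = 59.2 → 59
  → #4a553b
64% shade:
  R: 185 + 0.64×(0−185) = 185 − 118.4 = 66.6 → 67
  G: 213 − 136.32 = 76.68 → 77
  B: 148 − 94.72 = 53.28 → 53
  → #434d35

#4a553b, #434d35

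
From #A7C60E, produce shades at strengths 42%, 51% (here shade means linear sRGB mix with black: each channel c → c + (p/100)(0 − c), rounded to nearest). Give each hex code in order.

#A7C60E is rgb(167, 198, 14).
42%: (167 − 70.14 = 96.86→97, 198 − 83.16 = 114.84→115, 14 − 5.88 = 8.12→8) → #617308
51%: (167 − 85.17 = 81.83→82, 198 − 100.98 = 97.02→97, 14 − 7.14 = 6.86→7) → #526107

#617308, #526107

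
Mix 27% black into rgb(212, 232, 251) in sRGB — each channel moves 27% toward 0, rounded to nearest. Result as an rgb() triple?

Per channel, c → c + 0.27(0 − c):
  R: 212 − 57.24 = 154.76 → 155
  G: 232 − 62.64 = 169.36 → 169
  B: 251 + 0.27×(0−251) = 251 − 67.77 = 183.23 → 183

rgb(155, 169, 183)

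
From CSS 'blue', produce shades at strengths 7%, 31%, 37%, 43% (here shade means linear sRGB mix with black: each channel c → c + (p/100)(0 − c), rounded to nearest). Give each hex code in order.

#0000ED, #0000B0, #0000A1, #000091

CSS blue is rgb(0, 0, 255).
7%: (0→0, 0→0, 255 − 17.85 = 237.15→237) → #0000ED
31%: (0→0, 0→0, 255 − 79.05 = 175.95→176) → #0000B0
37%: (0→0, 0→0, 255 − 94.35 = 160.65→161) → #0000A1
43%: (0→0, 0→0, 255 − 109.65 = 145.35→145) → #000091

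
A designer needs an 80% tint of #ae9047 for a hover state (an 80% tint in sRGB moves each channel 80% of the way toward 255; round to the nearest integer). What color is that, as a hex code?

#ae9047 is rgb(174, 144, 71).
An 80% tint moves each channel 80% toward 255:
  R: 174 + 0.8×(255−174) = 174 + 64.8 = 238.8 → 239
  G: 144 + 88.8 = 232.8 → 233
  B: 71 + 0.8×(255−71) = 71 + 147.2 = 218.2 → 218
rgb(239, 233, 218) = #efe9da.

#efe9da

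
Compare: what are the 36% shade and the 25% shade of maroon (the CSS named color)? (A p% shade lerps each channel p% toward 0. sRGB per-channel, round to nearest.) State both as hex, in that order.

#520000, #600000

CSS maroon is rgb(128, 0, 0).
36% shade:
  R: 128 + 0.36×(0−128) = 128 − 46.08 = 81.92 → 82
  G: 0 + 0.36×(0−0) = 0 + 0 = 0 → 0
  B: 0 + 0 = 0 → 0
  → #520000
25% shade:
  R: 128 + 0.25×(0−128) = 128 − 32 = 96 → 96
  G: 0 + 0.25×(0−0) = 0 + 0 = 0 → 0
  B: 0 + 0 = 0 → 0
  → #600000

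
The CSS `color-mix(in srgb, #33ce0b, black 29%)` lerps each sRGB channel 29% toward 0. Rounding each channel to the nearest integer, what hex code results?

#249208

#33ce0b is rgb(51, 206, 11).
Per channel, c → c + 0.29(0 − c):
  R: 51 + 0.29×(0−51) = 51 − 14.79 = 36.21 → 36
  G: 206 − 59.74 = 146.26 → 146
  B: 11 − 3.19 = 7.81 → 8
rgb(36, 146, 8) = #249208.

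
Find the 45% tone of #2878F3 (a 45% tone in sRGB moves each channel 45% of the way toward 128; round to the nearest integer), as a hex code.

#2878F3 is rgb(40, 120, 243).
Per channel, c → c + 0.45(128 − c):
  R: 40 + 0.45×(128−40) = 40 + 39.6 = 79.6 → 80
  G: 120 + 3.6 = 123.6 → 124
  B: 243 − 51.75 = 191.25 → 191
rgb(80, 124, 191) = #507CBF.

#507CBF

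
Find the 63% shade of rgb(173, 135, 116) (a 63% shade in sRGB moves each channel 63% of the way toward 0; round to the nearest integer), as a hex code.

#40322B

Lerp each channel 63% toward 0:
  R: 173 − 108.99 = 64.01 → 64
  G: 135 − 85.05 = 49.95 → 50
  B: 116 − 73.08 = 42.92 → 43
rgb(64, 50, 43) = #40322B.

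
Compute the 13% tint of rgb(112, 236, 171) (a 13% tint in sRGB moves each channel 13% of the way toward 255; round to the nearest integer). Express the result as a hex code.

A 13% tint moves each channel 13% toward 255:
  R: 112 + 0.13×(255−112) = 112 + 18.59 = 130.59 → 131
  G: 236 + 0.13×(255−236) = 236 + 2.47 = 238.47 → 238
  B: 171 + 0.13×(255−171) = 171 + 10.92 = 181.92 → 182
rgb(131, 238, 182) = #83EEB6.

#83EEB6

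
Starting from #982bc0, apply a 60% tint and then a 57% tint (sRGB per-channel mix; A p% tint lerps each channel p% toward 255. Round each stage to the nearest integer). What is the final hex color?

#982bc0 is rgb(152, 43, 192).
A 60% tint moves each channel 60% toward 255:
  R: 152 + 0.6×(255−152) = 152 + 61.8 = 213.8 → 214
  G: 43 + 127.2 = 170.2 → 170
  B: 192 + 0.6×(255−192) = 192 + 37.8 = 229.8 → 230
After the tint: rgb(214, 170, 230) = #d6aae6.
Per channel, c → c + 0.57(255 − c):
  R: 214 + 0.57×(255−214) = 214 + 23.37 = 237.37 → 237
  G: 170 + 0.57×(255−170) = 170 + 48.45 = 218.45 → 218
  B: 230 + 14.25 = 244.25 → 244
rgb(237, 218, 244) = #eddaf4.

#eddaf4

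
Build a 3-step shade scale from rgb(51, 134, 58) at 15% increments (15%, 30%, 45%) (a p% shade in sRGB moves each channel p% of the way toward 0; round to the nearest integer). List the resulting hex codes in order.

#2b7231, #245e29, #1c4a20

15%: (51 − 7.65 = 43.35→43, 134 − 20.1 = 113.9→114, 58 − 8.7 = 49.3→49) → #2b7231
30%: (51 − 15.3 = 35.7→36, 134 − 40.2 = 93.8→94, 58 − 17.4 = 40.6→41) → #245e29
45%: (51 − 22.95 = 28.05→28, 134 − 60.3 = 73.7→74, 58 − 26.1 = 31.9→32) → #1c4a20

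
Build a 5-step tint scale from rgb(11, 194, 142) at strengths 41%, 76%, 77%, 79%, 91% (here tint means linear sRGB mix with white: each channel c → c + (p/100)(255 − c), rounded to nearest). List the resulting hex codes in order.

41%: (11 + 100.04 = 111.04→111, 194 + 25.01 = 219.01→219, 142 + 46.33 = 188.33→188) → #6fdbbc
76%: (11 + 185.44 = 196.44→196, 194 + 46.36 = 240.36→240, 142 + 85.88 = 227.88→228) → #c4f0e4
77%: (11 + 187.88 = 198.88→199, 194 + 46.97 = 240.97→241, 142 + 87.01 = 229.01→229) → #c7f1e5
79%: (11 + 192.76 = 203.76→204, 194 + 48.19 = 242.19→242, 142 + 89.27 = 231.27→231) → #ccf2e7
91%: (11 + 222.04 = 233.04→233, 194 + 55.51 = 249.51→250, 142 + 102.83 = 244.83→245) → #e9faf5

#6fdbbc, #c4f0e4, #c7f1e5, #ccf2e7, #e9faf5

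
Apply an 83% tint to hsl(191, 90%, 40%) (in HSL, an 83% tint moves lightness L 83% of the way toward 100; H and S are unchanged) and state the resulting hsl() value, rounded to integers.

L moves 83% from 40 toward 100: 40 + 49.8 = 89.8 → 90.
H and S are unchanged.

hsl(191, 90%, 90%)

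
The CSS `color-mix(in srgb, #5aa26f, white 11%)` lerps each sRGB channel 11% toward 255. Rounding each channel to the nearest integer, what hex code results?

#6cac7f

#5aa26f is rgb(90, 162, 111).
An 11% tint moves each channel 11% toward 255:
  R: 90 + 0.11×(255−90) = 90 + 18.15 = 108.15 → 108
  G: 162 + 0.11×(255−162) = 162 + 10.23 = 172.23 → 172
  B: 111 + 15.84 = 126.84 → 127
rgb(108, 172, 127) = #6cac7f.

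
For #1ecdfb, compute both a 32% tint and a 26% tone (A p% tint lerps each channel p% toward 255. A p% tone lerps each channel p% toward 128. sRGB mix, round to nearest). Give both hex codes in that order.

#1ecdfb is rgb(30, 205, 251).
32% tint:
  R: 30 + 72 = 102 → 102
  G: 205 + 0.32×(255−205) = 205 + 16 = 221 → 221
  B: 251 + 0.32×(255−251) = 251 + 1.28 = 252.28 → 252
  → #66ddfc
26% tone:
  R: 30 + 25.48 = 55.48 → 55
  G: 205 + 0.26×(128−205) = 205 − 20.02 = 184.98 → 185
  B: 251 + 0.26×(128−251) = 251 − 31.98 = 219.02 → 219
  → #37b9db

#66ddfc, #37b9db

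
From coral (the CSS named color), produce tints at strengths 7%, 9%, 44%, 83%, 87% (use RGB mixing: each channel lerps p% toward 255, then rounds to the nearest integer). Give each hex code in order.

#FF885C, #FF8B60, #FFB79D, #FFE9E1, #FFEEE8

CSS coral is rgb(255, 127, 80).
7%: (255→255, 127 + 8.96 = 135.96→136, 80 + 12.25 = 92.25→92) → #FF885C
9%: (255→255, 127 + 11.52 = 138.52→139, 80 + 15.75 = 95.75→96) → #FF8B60
44%: (255→255, 127 + 56.32 = 183.32→183, 80 + 77 = 157→157) → #FFB79D
83%: (255→255, 127 + 106.24 = 233.24→233, 80 + 145.25 = 225.25→225) → #FFE9E1
87%: (255→255, 127 + 111.36 = 238.36→238, 80 + 152.25 = 232.25→232) → #FFEEE8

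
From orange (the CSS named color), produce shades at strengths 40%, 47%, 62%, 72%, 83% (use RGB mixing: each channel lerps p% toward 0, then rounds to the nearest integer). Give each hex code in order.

CSS orange is rgb(255, 165, 0).
40%: (255 − 102 = 153→153, 165 − 66 = 99→99, 0→0) → #996300
47%: (255 − 119.85 = 135.15→135, 165 − 77.55 = 87.45→87, 0→0) → #875700
62%: (255 − 158.1 = 96.9→97, 165 − 102.3 = 62.7→63, 0→0) → #613f00
72%: (255 − 183.6 = 71.4→71, 165 − 118.8 = 46.2→46, 0→0) → #472e00
83%: (255 − 211.65 = 43.35→43, 165 − 136.95 = 28.05→28, 0→0) → #2b1c00

#996300, #875700, #613f00, #472e00, #2b1c00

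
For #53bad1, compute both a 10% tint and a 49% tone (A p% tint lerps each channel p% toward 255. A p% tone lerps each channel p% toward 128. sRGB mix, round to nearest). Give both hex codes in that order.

#64c1d6, #699ea9

#53bad1 is rgb(83, 186, 209).
10% tint:
  R: 83 + 0.1×(255−83) = 83 + 17.2 = 100.2 → 100
  G: 186 + 0.1×(255−186) = 186 + 6.9 = 192.9 → 193
  B: 209 + 0.1×(255−209) = 209 + 4.6 = 213.6 → 214
  → #64c1d6
49% tone:
  R: 83 + 22.05 = 105.05 → 105
  G: 186 + 0.49×(128−186) = 186 − 28.42 = 157.58 → 158
  B: 209 + 0.49×(128−209) = 209 − 39.69 = 169.31 → 169
  → #699ea9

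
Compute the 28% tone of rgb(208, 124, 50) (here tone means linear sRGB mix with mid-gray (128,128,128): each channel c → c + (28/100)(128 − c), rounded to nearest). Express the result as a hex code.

Per channel, c → c + 0.28(128 − c):
  R: 208 + 0.28×(128−208) = 208 − 22.4 = 185.6 → 186
  G: 124 + 1.12 = 125.12 → 125
  B: 50 + 0.28×(128−50) = 50 + 21.84 = 71.84 → 72
rgb(186, 125, 72) = #BA7D48.

#BA7D48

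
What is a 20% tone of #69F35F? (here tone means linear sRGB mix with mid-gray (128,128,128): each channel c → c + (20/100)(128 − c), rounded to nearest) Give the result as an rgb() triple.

rgb(110, 220, 102)

#69F35F is rgb(105, 243, 95).
Per channel, c → c + 0.2(128 − c):
  R: 105 + 0.2×(128−105) = 105 + 4.6 = 109.6 → 110
  G: 243 − 23 = 220 → 220
  B: 95 + 6.6 = 101.6 → 102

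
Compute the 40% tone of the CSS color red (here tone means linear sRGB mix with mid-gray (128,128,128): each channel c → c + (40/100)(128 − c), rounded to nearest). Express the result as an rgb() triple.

rgb(204, 51, 51)

CSS red is rgb(255, 0, 0).
Lerp each channel 40% toward 128:
  R: 255 + 0.4×(128−255) = 255 − 50.8 = 204.2 → 204
  G: 0 + 0.4×(128−0) = 0 + 51.2 = 51.2 → 51
  B: 0 + 51.2 = 51.2 → 51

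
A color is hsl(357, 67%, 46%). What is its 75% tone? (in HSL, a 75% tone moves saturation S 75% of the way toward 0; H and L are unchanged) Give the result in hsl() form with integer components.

hsl(357, 17%, 46%)

S moves 75% from 67 toward 0: 67 − 50.25 = 16.75 → 17.
H and L are unchanged.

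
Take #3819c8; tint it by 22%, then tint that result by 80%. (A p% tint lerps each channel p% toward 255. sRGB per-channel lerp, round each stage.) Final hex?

#e0dbf6

#3819c8 is rgb(56, 25, 200).
Per channel, c → c + 0.22(255 − c):
  R: 56 + 0.22×(255−56) = 56 + 43.78 = 99.78 → 100
  G: 25 + 50.6 = 75.6 → 76
  B: 200 + 0.22×(255−200) = 200 + 12.1 = 212.1 → 212
After the tint: rgb(100, 76, 212) = #644cd4.
An 80% tint moves each channel 80% toward 255:
  R: 100 + 0.8×(255−100) = 100 + 124 = 224 → 224
  G: 76 + 143.2 = 219.2 → 219
  B: 212 + 34.4 = 246.4 → 246
rgb(224, 219, 246) = #e0dbf6.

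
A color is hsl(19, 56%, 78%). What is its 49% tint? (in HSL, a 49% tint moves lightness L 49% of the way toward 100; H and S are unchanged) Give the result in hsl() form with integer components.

hsl(19, 56%, 89%)

L moves 49% from 78 toward 100: 78 + 10.78 = 88.78 → 89.
H and S are unchanged.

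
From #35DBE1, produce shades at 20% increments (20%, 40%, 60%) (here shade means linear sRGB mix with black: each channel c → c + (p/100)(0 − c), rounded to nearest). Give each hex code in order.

#35DBE1 is rgb(53, 219, 225).
20%: (53 − 10.6 = 42.4→42, 219 − 43.8 = 175.2→175, 225 − 45 = 180→180) → #2AAFB4
40%: (53 − 21.2 = 31.8→32, 219 − 87.6 = 131.4→131, 225 − 90 = 135→135) → #208387
60%: (53 − 31.8 = 21.2→21, 219 − 131.4 = 87.6→88, 225 − 135 = 90→90) → #15585A

#2AAFB4, #208387, #15585A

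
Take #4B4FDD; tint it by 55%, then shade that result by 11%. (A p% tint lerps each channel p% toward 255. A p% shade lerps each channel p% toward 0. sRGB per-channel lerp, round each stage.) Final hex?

#4B4FDD is rgb(75, 79, 221).
Lerp each channel 55% toward 255:
  R: 75 + 99 = 174 → 174
  G: 79 + 0.55×(255−79) = 79 + 96.8 = 175.8 → 176
  B: 221 + 18.7 = 239.7 → 240
After the tint: rgb(174, 176, 240) = #AEB0F0.
Lerp each channel 11% toward 0:
  R: 174 + 0.11×(0−174) = 174 − 19.14 = 154.86 → 155
  G: 176 − 19.36 = 156.64 → 157
  B: 240 + 0.11×(0−240) = 240 − 26.4 = 213.6 → 214
rgb(155, 157, 214) = #9B9DD6.

#9B9DD6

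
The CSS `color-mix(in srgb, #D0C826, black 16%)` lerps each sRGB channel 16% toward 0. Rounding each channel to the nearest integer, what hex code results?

#D0C826 is rgb(208, 200, 38).
A 16% shade moves each channel 16% toward 0:
  R: 208 − 33.28 = 174.72 → 175
  G: 200 + 0.16×(0−200) = 200 − 32 = 168 → 168
  B: 38 − 6.08 = 31.92 → 32
rgb(175, 168, 32) = #AFA820.

#AFA820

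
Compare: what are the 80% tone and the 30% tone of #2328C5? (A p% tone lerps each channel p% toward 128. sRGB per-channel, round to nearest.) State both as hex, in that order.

#6D6E8E, #3F42B0

#2328C5 is rgb(35, 40, 197).
80% tone:
  R: 35 + 0.8×(128−35) = 35 + 74.4 = 109.4 → 109
  G: 40 + 70.4 = 110.4 → 110
  B: 197 + 0.8×(128−197) = 197 − 55.2 = 141.8 → 142
  → #6D6E8E
30% tone:
  R: 35 + 0.3×(128−35) = 35 + 27.9 = 62.9 → 63
  G: 40 + 26.4 = 66.4 → 66
  B: 197 + 0.3×(128−197) = 197 − 20.7 = 176.3 → 176
  → #3F42B0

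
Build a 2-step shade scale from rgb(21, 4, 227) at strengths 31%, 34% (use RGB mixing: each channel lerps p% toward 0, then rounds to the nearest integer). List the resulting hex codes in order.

31%: (21 − 6.51 = 14.49→14, 4 − 1.24 = 2.76→3, 227 − 70.37 = 156.63→157) → #0E039D
34%: (21 − 7.14 = 13.86→14, 4 − 1.36 = 2.64→3, 227 − 77.18 = 149.82→150) → #0E0396

#0E039D, #0E0396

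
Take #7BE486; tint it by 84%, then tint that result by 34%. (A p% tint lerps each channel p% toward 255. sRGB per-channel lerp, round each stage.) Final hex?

#F1FCF2

#7BE486 is rgb(123, 228, 134).
Lerp each channel 84% toward 255:
  R: 123 + 110.88 = 233.88 → 234
  G: 228 + 22.68 = 250.68 → 251
  B: 134 + 0.84×(255−134) = 134 + 101.64 = 235.64 → 236
After the tint: rgb(234, 251, 236) = #EAFBEC.
Lerp each channel 34% toward 255:
  R: 234 + 0.34×(255−234) = 234 + 7.14 = 241.14 → 241
  G: 251 + 1.36 = 252.36 → 252
  B: 236 + 6.46 = 242.46 → 242
rgb(241, 252, 242) = #F1FCF2.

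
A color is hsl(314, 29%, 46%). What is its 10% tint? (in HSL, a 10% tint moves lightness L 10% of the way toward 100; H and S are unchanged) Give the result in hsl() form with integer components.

hsl(314, 29%, 51%)

L moves 10% from 46 toward 100: 46 + 5.4 = 51.4 → 51.
H and S are unchanged.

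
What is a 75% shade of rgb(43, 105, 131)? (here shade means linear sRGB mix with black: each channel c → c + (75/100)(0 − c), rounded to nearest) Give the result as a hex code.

Per channel, c → c + 0.75(0 − c):
  R: 43 − 32.25 = 10.75 → 11
  G: 105 + 0.75×(0−105) = 105 − 78.75 = 26.25 → 26
  B: 131 + 0.75×(0−131) = 131 − 98.25 = 32.75 → 33
rgb(11, 26, 33) = #0B1A21.

#0B1A21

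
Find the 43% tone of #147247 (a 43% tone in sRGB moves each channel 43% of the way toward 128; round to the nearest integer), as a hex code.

#147247 is rgb(20, 114, 71).
A 43% tone moves each channel 43% toward 128:
  R: 20 + 46.44 = 66.44 → 66
  G: 114 + 0.43×(128−114) = 114 + 6.02 = 120.02 → 120
  B: 71 + 0.43×(128−71) = 71 + 24.51 = 95.51 → 96
rgb(66, 120, 96) = #427860.

#427860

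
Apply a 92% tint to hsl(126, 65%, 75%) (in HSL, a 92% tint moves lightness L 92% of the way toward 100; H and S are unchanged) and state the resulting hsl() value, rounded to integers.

L moves 92% from 75 toward 100: 75 + 23 = 98 → 98.
H and S are unchanged.

hsl(126, 65%, 98%)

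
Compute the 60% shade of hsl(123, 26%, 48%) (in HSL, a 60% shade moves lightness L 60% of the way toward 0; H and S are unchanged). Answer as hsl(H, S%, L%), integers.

hsl(123, 26%, 19%)

L moves 60% from 48 toward 0: 48 − 28.8 = 19.2 → 19.
H and S are unchanged.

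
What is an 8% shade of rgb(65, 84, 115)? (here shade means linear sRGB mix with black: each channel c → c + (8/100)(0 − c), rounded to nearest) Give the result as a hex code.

#3C4D6A

Lerp each channel 8% toward 0:
  R: 65 + 0.08×(0−65) = 65 − 5.2 = 59.8 → 60
  G: 84 − 6.72 = 77.28 → 77
  B: 115 − 9.2 = 105.8 → 106
rgb(60, 77, 106) = #3C4D6A.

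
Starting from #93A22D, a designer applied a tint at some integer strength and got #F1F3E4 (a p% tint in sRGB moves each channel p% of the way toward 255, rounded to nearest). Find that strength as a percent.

#93A22D is rgb(147, 162, 45); #F1F3E4 is rgb(241, 243, 228).
On the B channel (widest range): 228 ≈ 45 + (p/100)(255 − 45), so p ≈ 100×(228 − 45)/(255 − 45) = 18300/210 = 87.14.
p = 87 reproduces all three channels after rounding.

87%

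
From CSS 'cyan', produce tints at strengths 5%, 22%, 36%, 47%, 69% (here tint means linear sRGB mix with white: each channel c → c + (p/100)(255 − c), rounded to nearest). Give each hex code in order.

CSS cyan is rgb(0, 255, 255).
5%: (0 + 12.75 = 12.75→13, 255→255, 255→255) → #0DFFFF
22%: (0 + 56.1 = 56.1→56, 255→255, 255→255) → #38FFFF
36%: (0 + 91.8 = 91.8→92, 255→255, 255→255) → #5CFFFF
47%: (0 + 119.85 = 119.85→120, 255→255, 255→255) → #78FFFF
69%: (0 + 175.95 = 175.95→176, 255→255, 255→255) → #B0FFFF

#0DFFFF, #38FFFF, #5CFFFF, #78FFFF, #B0FFFF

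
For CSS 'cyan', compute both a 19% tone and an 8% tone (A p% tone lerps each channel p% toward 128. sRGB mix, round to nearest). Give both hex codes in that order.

#18e7e7, #0af5f5

CSS cyan is rgb(0, 255, 255).
19% tone:
  R: 0 + 24.32 = 24.32 → 24
  G: 255 + 0.19×(128−255) = 255 − 24.13 = 230.87 → 231
  B: 255 + 0.19×(128−255) = 255 − 24.13 = 230.87 → 231
  → #18e7e7
8% tone:
  R: 0 + 0.08×(128−0) = 0 + 10.24 = 10.24 → 10
  G: 255 + 0.08×(128−255) = 255 − 10.16 = 244.84 → 245
  B: 255 + 0.08×(128−255) = 255 − 10.16 = 244.84 → 245
  → #0af5f5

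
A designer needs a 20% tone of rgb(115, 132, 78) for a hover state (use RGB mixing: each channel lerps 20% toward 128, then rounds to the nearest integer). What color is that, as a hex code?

#768358

Lerp each channel 20% toward 128:
  R: 115 + 0.2×(128−115) = 115 + 2.6 = 117.6 → 118
  G: 132 − 0.8 = 131.2 → 131
  B: 78 + 0.2×(128−78) = 78 + 10 = 88 → 88
rgb(118, 131, 88) = #768358.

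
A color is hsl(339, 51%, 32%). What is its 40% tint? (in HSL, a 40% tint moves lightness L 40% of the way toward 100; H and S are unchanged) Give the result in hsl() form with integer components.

L moves 40% from 32 toward 100: 32 + 27.2 = 59.2 → 59.
H and S are unchanged.

hsl(339, 51%, 59%)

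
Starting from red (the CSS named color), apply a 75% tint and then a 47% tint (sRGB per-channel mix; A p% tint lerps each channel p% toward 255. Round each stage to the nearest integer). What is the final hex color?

#FFDDDD

CSS red is rgb(255, 0, 0).
Per channel, c → c + 0.75(255 − c):
  R: 255 + 0.75×(255−255) = 255 + 0 = 255 → 255
  G: 0 + 0.75×(255−0) = 0 + 191.25 = 191.25 → 191
  B: 0 + 0.75×(255−0) = 0 + 191.25 = 191.25 → 191
After the tint: rgb(255, 191, 191) = #FFBFBF.
Lerp each channel 47% toward 255:
  R: 255 + 0 = 255 → 255
  G: 191 + 0.47×(255−191) = 191 + 30.08 = 221.08 → 221
  B: 191 + 30.08 = 221.08 → 221
rgb(255, 221, 221) = #FFDDDD.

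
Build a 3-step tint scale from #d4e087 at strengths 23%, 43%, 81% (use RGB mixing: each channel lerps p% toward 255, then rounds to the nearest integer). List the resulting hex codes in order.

#d4e087 is rgb(212, 224, 135).
23%: (212 + 9.89 = 221.89→222, 224 + 7.13 = 231.13→231, 135 + 27.6 = 162.6→163) → #dee7a3
43%: (212 + 18.49 = 230.49→230, 224 + 13.33 = 237.33→237, 135 + 51.6 = 186.6→187) → #e6edbb
81%: (212 + 34.83 = 246.83→247, 224 + 25.11 = 249.11→249, 135 + 97.2 = 232.2→232) → #f7f9e8

#dee7a3, #e6edbb, #f7f9e8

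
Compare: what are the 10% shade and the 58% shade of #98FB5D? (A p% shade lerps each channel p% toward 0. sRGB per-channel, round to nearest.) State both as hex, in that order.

#89E254, #406927

#98FB5D is rgb(152, 251, 93).
10% shade:
  R: 152 + 0.1×(0−152) = 152 − 15.2 = 136.8 → 137
  G: 251 + 0.1×(0−251) = 251 − 25.1 = 225.9 → 226
  B: 93 − 9.3 = 83.7 → 84
  → #89E254
58% shade:
  R: 152 + 0.58×(0−152) = 152 − 88.16 = 63.84 → 64
  G: 251 − 145.58 = 105.42 → 105
  B: 93 + 0.58×(0−93) = 93 − 53.94 = 39.06 → 39
  → #406927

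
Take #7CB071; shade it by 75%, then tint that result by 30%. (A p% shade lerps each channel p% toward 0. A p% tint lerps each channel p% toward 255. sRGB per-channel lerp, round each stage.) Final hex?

#7CB071 is rgb(124, 176, 113).
A 75% shade moves each channel 75% toward 0:
  R: 124 + 0.75×(0−124) = 124 − 93 = 31 → 31
  G: 176 − 132 = 44 → 44
  B: 113 + 0.75×(0−113) = 113 − 84.75 = 28.25 → 28
After the shade: rgb(31, 44, 28) = #1F2C1C.
A 30% tint moves each channel 30% toward 255:
  R: 31 + 0.3×(255−31) = 31 + 67.2 = 98.2 → 98
  G: 44 + 0.3×(255−44) = 44 + 63.3 = 107.3 → 107
  B: 28 + 0.3×(255−28) = 28 + 68.1 = 96.1 → 96
rgb(98, 107, 96) = #626B60.

#626B60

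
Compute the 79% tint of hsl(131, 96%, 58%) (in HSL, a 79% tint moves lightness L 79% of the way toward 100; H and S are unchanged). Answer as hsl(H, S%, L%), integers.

L moves 79% from 58 toward 100: 58 + 33.18 = 91.18 → 91.
H and S are unchanged.

hsl(131, 96%, 91%)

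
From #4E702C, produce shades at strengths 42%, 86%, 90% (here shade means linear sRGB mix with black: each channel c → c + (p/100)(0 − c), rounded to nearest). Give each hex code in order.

#2D411A, #0B1006, #080B04

#4E702C is rgb(78, 112, 44).
42%: (78 − 32.76 = 45.24→45, 112 − 47.04 = 64.96→65, 44 − 18.48 = 25.52→26) → #2D411A
86%: (78 − 67.08 = 10.92→11, 112 − 96.32 = 15.68→16, 44 − 37.84 = 6.16→6) → #0B1006
90%: (78 − 70.2 = 7.8→8, 112 − 100.8 = 11.2→11, 44 − 39.6 = 4.4→4) → #080B04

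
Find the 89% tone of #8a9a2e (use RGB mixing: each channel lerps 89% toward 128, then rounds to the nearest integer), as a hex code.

#818377

#8a9a2e is rgb(138, 154, 46).
Lerp each channel 89% toward 128:
  R: 138 + 0.89×(128−138) = 138 − 8.9 = 129.1 → 129
  G: 154 + 0.89×(128−154) = 154 − 23.14 = 130.86 → 131
  B: 46 + 0.89×(128−46) = 46 + 72.98 = 118.98 → 119
rgb(129, 131, 119) = #818377.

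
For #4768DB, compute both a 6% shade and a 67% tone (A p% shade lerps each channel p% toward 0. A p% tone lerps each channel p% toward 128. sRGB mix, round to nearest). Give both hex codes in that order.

#4362CE, #6D789E

#4768DB is rgb(71, 104, 219).
6% shade:
  R: 71 + 0.06×(0−71) = 71 − 4.26 = 66.74 → 67
  G: 104 + 0.06×(0−104) = 104 − 6.24 = 97.76 → 98
  B: 219 + 0.06×(0−219) = 219 − 13.14 = 205.86 → 206
  → #4362CE
67% tone:
  R: 71 + 38.19 = 109.19 → 109
  G: 104 + 0.67×(128−104) = 104 + 16.08 = 120.08 → 120
  B: 219 + 0.67×(128−219) = 219 − 60.97 = 158.03 → 158
  → #6D789E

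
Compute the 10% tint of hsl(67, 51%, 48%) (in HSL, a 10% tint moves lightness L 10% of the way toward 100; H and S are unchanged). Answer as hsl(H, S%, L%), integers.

L moves 10% from 48 toward 100: 48 + 5.2 = 53.2 → 53.
H and S are unchanged.

hsl(67, 51%, 53%)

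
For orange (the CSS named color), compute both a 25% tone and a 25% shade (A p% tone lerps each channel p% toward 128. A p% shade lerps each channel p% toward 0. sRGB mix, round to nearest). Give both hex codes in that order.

#DF9C20, #BF7C00

CSS orange is rgb(255, 165, 0).
25% tone:
  R: 255 + 0.25×(128−255) = 255 − 31.75 = 223.25 → 223
  G: 165 − 9.25 = 155.75 → 156
  B: 0 + 0.25×(128−0) = 0 + 32 = 32 → 32
  → #DF9C20
25% shade:
  R: 255 + 0.25×(0−255) = 255 − 63.75 = 191.25 → 191
  G: 165 − 41.25 = 123.75 → 124
  B: 0 + 0.25×(0−0) = 0 + 0 = 0 → 0
  → #BF7C00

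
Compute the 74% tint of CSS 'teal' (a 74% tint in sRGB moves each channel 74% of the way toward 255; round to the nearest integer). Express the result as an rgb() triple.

rgb(189, 222, 222)

CSS teal is rgb(0, 128, 128).
Lerp each channel 74% toward 255:
  R: 0 + 0.74×(255−0) = 0 + 188.7 = 188.7 → 189
  G: 128 + 0.74×(255−128) = 128 + 93.98 = 221.98 → 222
  B: 128 + 93.98 = 221.98 → 222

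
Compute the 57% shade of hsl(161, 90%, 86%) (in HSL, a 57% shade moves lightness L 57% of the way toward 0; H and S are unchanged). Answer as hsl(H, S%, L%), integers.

hsl(161, 90%, 37%)

L moves 57% from 86 toward 0: 86 − 49.02 = 36.98 → 37.
H and S are unchanged.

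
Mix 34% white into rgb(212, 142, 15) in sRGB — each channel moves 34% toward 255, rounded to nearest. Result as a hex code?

#e3b461

Per channel, c → c + 0.34(255 − c):
  R: 212 + 0.34×(255−212) = 212 + 14.62 = 226.62 → 227
  G: 142 + 0.34×(255−142) = 142 + 38.42 = 180.42 → 180
  B: 15 + 81.6 = 96.6 → 97
rgb(227, 180, 97) = #e3b461.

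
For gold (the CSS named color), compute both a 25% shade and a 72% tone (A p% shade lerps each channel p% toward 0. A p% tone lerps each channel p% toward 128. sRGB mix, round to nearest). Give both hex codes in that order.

#BFA100, #A4985C

CSS gold is rgb(255, 215, 0).
25% shade:
  R: 255 + 0.25×(0−255) = 255 − 63.75 = 191.25 → 191
  G: 215 + 0.25×(0−215) = 215 − 53.75 = 161.25 → 161
  B: 0 + 0 = 0 → 0
  → #BFA100
72% tone:
  R: 255 + 0.72×(128−255) = 255 − 91.44 = 163.56 → 164
  G: 215 + 0.72×(128−215) = 215 − 62.64 = 152.36 → 152
  B: 0 + 0.72×(128−0) = 0 + 92.16 = 92.16 → 92
  → #A4985C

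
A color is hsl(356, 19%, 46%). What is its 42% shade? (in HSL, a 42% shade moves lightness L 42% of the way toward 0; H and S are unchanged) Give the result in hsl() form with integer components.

hsl(356, 19%, 27%)

L moves 42% from 46 toward 0: 46 − 19.32 = 26.68 → 27.
H and S are unchanged.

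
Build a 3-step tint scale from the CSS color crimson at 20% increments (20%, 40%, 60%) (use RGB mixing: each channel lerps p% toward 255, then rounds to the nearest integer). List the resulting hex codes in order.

#E34363, #EA728A, #F1A1B1

CSS crimson is rgb(220, 20, 60).
20%: (220 + 7 = 227→227, 20 + 47 = 67→67, 60 + 39 = 99→99) → #E34363
40%: (220 + 14 = 234→234, 20 + 94 = 114→114, 60 + 78 = 138→138) → #EA728A
60%: (220 + 21 = 241→241, 20 + 141 = 161→161, 60 + 117 = 177→177) → #F1A1B1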